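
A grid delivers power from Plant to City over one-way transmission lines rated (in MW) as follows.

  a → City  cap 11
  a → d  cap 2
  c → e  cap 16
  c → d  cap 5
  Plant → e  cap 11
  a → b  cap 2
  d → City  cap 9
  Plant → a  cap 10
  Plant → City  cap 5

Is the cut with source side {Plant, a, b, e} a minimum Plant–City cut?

Given cut capacity: 5 + 2 + 11 = 18.
Augment Plant→City: bottleneck 5, flow now 5.
Augment Plant→a→City: bottleneck 10, flow now 15.
No augmenting path remains; maximum flow = 15.
In the residual graph, reachable from Plant: {Plant, e}.
Min-cut edges: Plant→a (10), Plant→City (5); capacity 10 + 5 = 15.
Cut capacity 18 exceeds the max flow 15, so it is not minimum.

No — its capacity is 18, but the minimum cut has capacity 15.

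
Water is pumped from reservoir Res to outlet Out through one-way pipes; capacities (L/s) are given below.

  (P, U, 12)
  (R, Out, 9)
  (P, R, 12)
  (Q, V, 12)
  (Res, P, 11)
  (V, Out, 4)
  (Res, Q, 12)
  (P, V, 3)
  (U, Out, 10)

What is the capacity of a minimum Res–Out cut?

15

Augment Res→P→R→Out: bottleneck 9, flow now 9.
Augment Res→P→U→Out: bottleneck 2, flow now 11.
Augment Res→Q→V→Out: bottleneck 4, flow now 15.
No augmenting path remains; maximum flow = 15.
By max-flow min-cut, the minimum cut capacity equals the max flow.
In the residual graph, reachable from Res: {Res, Q, V}.
Min-cut edges: Res→P (11), V→Out (4); capacity 11 + 4 = 15.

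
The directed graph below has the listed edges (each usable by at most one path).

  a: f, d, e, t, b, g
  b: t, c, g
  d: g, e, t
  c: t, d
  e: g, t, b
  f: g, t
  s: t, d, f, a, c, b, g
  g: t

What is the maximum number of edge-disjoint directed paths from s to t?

7

Assign every edge capacity 1; by Menger, the answer equals the max flow.
Path s→t (+1); total 1.
Path s→a→t (+1); total 2.
Path s→b→t (+1); total 3.
Path s→c→t (+1); total 4.
Path s→d→t (+1); total 5.
Path s→f→t (+1); total 6.
Path s→g→t (+1); total 7.
No residual s→t path; max flow = 7.
Certifying cut of size 7: {s→a, s→b, s→c, s→d, s→f, s→g, s→t}.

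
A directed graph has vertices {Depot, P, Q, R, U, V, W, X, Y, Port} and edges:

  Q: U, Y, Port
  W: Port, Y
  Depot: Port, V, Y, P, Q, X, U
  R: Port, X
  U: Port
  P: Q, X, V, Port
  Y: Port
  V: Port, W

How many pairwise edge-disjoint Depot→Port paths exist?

Assign every edge capacity 1; by Menger, the answer equals the max flow.
Path Depot→Port (+1); total 1.
Path Depot→P→Port (+1); total 2.
Path Depot→Q→Port (+1); total 3.
Path Depot→U→Port (+1); total 4.
Path Depot→V→Port (+1); total 5.
Path Depot→Y→Port (+1); total 6.
No residual Depot→Port path; max flow = 6.
Certifying cut of size 6: {Depot→P, Depot→Port, Depot→Q, Depot→U, Depot→V, Depot→Y}.

6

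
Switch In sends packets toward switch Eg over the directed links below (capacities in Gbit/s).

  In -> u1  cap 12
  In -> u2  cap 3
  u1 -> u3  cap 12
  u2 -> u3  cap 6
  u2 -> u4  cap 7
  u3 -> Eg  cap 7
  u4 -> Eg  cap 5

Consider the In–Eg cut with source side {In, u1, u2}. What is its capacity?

25

Edges leaving {In, u1, u2}: u1→u3 (12), u2→u3 (6), u2→u4 (7).
Cut capacity = 12 + 6 + 7 = 25.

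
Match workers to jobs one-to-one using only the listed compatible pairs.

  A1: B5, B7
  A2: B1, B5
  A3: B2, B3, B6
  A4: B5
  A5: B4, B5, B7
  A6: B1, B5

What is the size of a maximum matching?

Unit-capacity flow: source→left, listed edges, right→sink; max matching = max flow.
Augmenting path A1→B5 (+1); matched 1.
Augmenting path A2→B1 (+1); matched 2.
Augmenting path A3→B2 (+1); matched 3.
Augmenting path A5→B4 (+1); matched 4.
Augmenting path A4→B5→A1→B7 (+1); matched 5.
No augmenting path remains; maximum matching = 5.
König certificate: {A1, A3, A5, B1, B5} is a vertex cover of size 5 (every listed pair touches it), so no matching can be larger.

5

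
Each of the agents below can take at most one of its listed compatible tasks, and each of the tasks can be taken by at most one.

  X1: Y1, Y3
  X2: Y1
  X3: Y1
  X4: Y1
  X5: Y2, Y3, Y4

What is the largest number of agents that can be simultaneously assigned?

Unit-capacity flow: source→left, listed edges, right→sink; max matching = max flow.
Augmenting path X1→Y1 (+1); matched 1.
Augmenting path X5→Y2 (+1); matched 2.
Augmenting path X2→Y1→X1→Y3 (+1); matched 3.
No augmenting path remains; maximum matching = 3.
König certificate: {X1, X5, Y1} is a vertex cover of size 3 (every listed pair touches it), so no matching can be larger.

3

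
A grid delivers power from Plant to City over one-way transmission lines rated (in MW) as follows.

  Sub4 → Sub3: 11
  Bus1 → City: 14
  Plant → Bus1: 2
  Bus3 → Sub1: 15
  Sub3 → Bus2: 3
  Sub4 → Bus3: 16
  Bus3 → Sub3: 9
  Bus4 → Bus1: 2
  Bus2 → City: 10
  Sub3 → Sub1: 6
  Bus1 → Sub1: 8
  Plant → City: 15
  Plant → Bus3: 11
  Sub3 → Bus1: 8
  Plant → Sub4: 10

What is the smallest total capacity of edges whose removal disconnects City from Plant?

Augment Plant→City: bottleneck 15, flow now 15.
Augment Plant→Bus1→City: bottleneck 2, flow now 17.
Augment Plant→Sub4→Sub3→Bus1→City: bottleneck 8, flow now 25.
Augment Plant→Sub4→Sub3→Bus2→City: bottleneck 2, flow now 27.
Augment Plant→Bus3→Sub3→Bus2→City: bottleneck 1, flow now 28.
No augmenting path remains; maximum flow = 28.
By max-flow min-cut, the minimum cut capacity equals the max flow.
In the residual graph, reachable from Plant: {Plant, Sub4, Bus3, Sub3, Sub1}.
Min-cut edges: Plant→Bus1 (2), Plant→City (15), Sub3→Bus1 (8), Sub3→Bus2 (3); capacity 2 + 15 + 8 + 3 = 28.

28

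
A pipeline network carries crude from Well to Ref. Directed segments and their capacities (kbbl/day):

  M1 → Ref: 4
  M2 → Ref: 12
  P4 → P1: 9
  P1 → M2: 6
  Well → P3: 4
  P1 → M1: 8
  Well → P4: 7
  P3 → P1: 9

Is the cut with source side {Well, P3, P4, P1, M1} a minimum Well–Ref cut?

Yes — it is a minimum cut (capacity 10).

Given cut capacity: 6 + 4 = 10.
Augment Well→P3→P1→M1→Ref: bottleneck 4, flow now 4.
Augment Well→P4→P1→M2→Ref: bottleneck 6, flow now 10.
No augmenting path remains; maximum flow = 10.
Cut capacity 10 equals the max flow, so it is a minimum cut.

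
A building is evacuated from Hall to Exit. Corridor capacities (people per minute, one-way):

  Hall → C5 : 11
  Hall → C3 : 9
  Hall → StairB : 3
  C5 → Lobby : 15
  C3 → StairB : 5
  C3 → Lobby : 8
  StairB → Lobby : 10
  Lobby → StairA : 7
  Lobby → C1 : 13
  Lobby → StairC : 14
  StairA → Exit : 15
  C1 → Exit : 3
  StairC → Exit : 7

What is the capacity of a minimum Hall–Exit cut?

17

Augment Hall→C5→Lobby→StairA→Exit: bottleneck 7, flow now 7.
Augment Hall→C5→Lobby→C1→Exit: bottleneck 3, flow now 10.
Augment Hall→C5→Lobby→StairC→Exit: bottleneck 1, flow now 11.
Augment Hall→C3→Lobby→StairC→Exit: bottleneck 6, flow now 17.
No augmenting path remains; maximum flow = 17.
By max-flow min-cut, the minimum cut capacity equals the max flow.
In the residual graph, reachable from Hall: {Hall, C5, C3, StairB, Lobby, C1, StairC}.
Min-cut edges: Lobby→StairA (7), C1→Exit (3), StairC→Exit (7); capacity 7 + 3 + 7 = 17.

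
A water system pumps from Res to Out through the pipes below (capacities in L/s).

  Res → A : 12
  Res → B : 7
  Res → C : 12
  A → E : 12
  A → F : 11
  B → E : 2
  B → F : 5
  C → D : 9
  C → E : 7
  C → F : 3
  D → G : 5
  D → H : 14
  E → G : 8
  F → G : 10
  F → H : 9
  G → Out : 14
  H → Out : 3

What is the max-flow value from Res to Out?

17

Augment Res→A→E→G→Out: bottleneck 8, flow now 8.
Augment Res→A→F→G→Out: bottleneck 4, flow now 12.
Augment Res→B→F→G→Out: bottleneck 2, flow now 14.
Augment Res→B→F→H→Out: bottleneck 3, flow now 17.
No augmenting path remains; maximum flow = 17.
In the residual graph, reachable from Res: {Res, A, B, C, D, E, F, G, H}.
Min-cut edges: G→Out (14), H→Out (3); capacity 14 + 3 = 17.
This cut is saturated, so no flow can exceed 17.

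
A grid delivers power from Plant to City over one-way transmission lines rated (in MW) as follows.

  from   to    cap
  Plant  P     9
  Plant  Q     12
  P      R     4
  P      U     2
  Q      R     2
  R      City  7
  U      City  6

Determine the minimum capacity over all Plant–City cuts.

Augment Plant→P→R→City: bottleneck 4, flow now 4.
Augment Plant→P→U→City: bottleneck 2, flow now 6.
Augment Plant→Q→R→City: bottleneck 2, flow now 8.
No augmenting path remains; maximum flow = 8.
By max-flow min-cut, the minimum cut capacity equals the max flow.
In the residual graph, reachable from Plant: {Plant, P, Q}.
Min-cut edges: P→R (4), P→U (2), Q→R (2); capacity 4 + 2 + 2 = 8.

8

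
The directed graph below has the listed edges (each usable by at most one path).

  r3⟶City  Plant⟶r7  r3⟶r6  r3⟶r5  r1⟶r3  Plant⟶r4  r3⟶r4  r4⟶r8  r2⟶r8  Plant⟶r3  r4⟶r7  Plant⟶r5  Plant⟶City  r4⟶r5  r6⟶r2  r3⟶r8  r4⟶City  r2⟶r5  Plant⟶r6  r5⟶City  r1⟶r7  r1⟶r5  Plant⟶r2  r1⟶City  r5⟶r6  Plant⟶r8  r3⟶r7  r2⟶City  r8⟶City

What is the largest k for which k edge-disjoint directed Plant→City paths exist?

Assign every edge capacity 1; by Menger, the answer equals the max flow.
Path Plant→City (+1); total 1.
Path Plant→r2→City (+1); total 2.
Path Plant→r3→City (+1); total 3.
Path Plant→r4→City (+1); total 4.
Path Plant→r5→City (+1); total 5.
Path Plant→r8→City (+1); total 6.
No residual Plant→City path; max flow = 6.
Certifying cut of size 6: {Plant→City, Plant→r3, Plant→r4, r2→City, r5→City, r8→City}.

6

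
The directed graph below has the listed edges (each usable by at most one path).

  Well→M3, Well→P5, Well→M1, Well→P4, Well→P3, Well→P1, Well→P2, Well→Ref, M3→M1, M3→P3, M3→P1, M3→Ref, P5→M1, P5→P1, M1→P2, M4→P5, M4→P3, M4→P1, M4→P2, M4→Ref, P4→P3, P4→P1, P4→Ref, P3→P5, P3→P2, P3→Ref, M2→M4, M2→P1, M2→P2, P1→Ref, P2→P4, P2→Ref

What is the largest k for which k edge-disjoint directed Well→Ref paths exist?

Assign every edge capacity 1; by Menger, the answer equals the max flow.
Path Well→Ref (+1); total 1.
Path Well→M3→Ref (+1); total 2.
Path Well→P4→Ref (+1); total 3.
Path Well→P3→Ref (+1); total 4.
Path Well→P1→Ref (+1); total 5.
Path Well→P2→Ref (+1); total 6.
No residual Well→Ref path; max flow = 6.
Certifying cut of size 6: {P1→Ref, P2→Ref, P3→Ref, P4→Ref, Well→M3, Well→Ref}.

6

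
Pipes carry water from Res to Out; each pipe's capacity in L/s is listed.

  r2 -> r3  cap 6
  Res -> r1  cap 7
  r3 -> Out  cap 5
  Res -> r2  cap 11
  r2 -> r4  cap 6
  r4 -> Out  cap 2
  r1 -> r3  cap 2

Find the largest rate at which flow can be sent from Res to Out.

7

Augment Res→r1→r3→Out: bottleneck 2, flow now 2.
Augment Res→r2→r3→Out: bottleneck 3, flow now 5.
Augment Res→r2→r4→Out: bottleneck 2, flow now 7.
No augmenting path remains; maximum flow = 7.
In the residual graph, reachable from Res: {Res, r1, r2, r3, r4}.
Min-cut edges: r3→Out (5), r4→Out (2); capacity 5 + 2 = 7.
This cut is saturated, so no flow can exceed 7.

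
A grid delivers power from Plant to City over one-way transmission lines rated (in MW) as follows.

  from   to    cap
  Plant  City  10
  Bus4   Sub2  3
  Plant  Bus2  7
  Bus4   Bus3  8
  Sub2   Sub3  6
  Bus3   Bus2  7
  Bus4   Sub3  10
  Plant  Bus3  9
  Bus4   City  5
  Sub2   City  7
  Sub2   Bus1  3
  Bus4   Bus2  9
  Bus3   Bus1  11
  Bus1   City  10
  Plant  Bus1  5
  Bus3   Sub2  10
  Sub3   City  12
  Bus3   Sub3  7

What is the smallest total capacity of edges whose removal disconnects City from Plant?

24

Augment Plant→City: bottleneck 10, flow now 10.
Augment Plant→Bus1→City: bottleneck 5, flow now 15.
Augment Plant→Bus3→Sub2→City: bottleneck 7, flow now 22.
Augment Plant→Bus3→Bus1→City: bottleneck 2, flow now 24.
No augmenting path remains; maximum flow = 24.
By max-flow min-cut, the minimum cut capacity equals the max flow.
In the residual graph, reachable from Plant: {Plant, Bus2}.
Min-cut edges: Plant→Bus3 (9), Plant→Bus1 (5), Plant→City (10); capacity 9 + 5 + 10 = 24.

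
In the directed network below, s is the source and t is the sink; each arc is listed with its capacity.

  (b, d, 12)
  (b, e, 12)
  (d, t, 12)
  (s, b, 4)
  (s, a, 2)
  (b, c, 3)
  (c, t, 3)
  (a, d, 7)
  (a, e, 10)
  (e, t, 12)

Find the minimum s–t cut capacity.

Augment s→a→d→t: bottleneck 2, flow now 2.
Augment s→b→c→t: bottleneck 3, flow now 5.
Augment s→b→d→t: bottleneck 1, flow now 6.
No augmenting path remains; maximum flow = 6.
By max-flow min-cut, the minimum cut capacity equals the max flow.
In the residual graph, reachable from s: {s}.
Min-cut edges: s→a (2), s→b (4); capacity 2 + 4 = 6.

6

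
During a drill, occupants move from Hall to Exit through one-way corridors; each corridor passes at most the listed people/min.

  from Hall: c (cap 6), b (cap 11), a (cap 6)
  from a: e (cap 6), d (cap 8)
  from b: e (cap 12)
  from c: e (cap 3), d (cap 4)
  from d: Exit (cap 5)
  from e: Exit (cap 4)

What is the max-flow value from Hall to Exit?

9

Augment Hall→a→d→Exit: bottleneck 5, flow now 5.
Augment Hall→a→e→Exit: bottleneck 1, flow now 6.
Augment Hall→b→e→Exit: bottleneck 3, flow now 9.
No augmenting path remains; maximum flow = 9.
In the residual graph, reachable from Hall: {Hall, a, b, c, d, e}.
Min-cut edges: d→Exit (5), e→Exit (4); capacity 5 + 4 = 9.
This cut is saturated, so no flow can exceed 9.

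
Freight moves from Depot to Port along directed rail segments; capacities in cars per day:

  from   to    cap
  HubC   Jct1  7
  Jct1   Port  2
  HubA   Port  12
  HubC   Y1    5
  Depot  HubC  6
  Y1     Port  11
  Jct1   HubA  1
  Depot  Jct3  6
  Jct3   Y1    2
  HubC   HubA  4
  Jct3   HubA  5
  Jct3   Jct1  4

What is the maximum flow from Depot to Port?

12

Augment Depot→HubC→Y1→Port: bottleneck 5, flow now 5.
Augment Depot→HubC→Jct1→Port: bottleneck 1, flow now 6.
Augment Depot→Jct3→Y1→Port: bottleneck 2, flow now 8.
Augment Depot→Jct3→Jct1→Port: bottleneck 1, flow now 9.
Augment Depot→Jct3→HubA→Port: bottleneck 3, flow now 12.
No augmenting path remains; maximum flow = 12.
In the residual graph, reachable from Depot: {Depot}.
Min-cut edges: Depot→HubC (6), Depot→Jct3 (6); capacity 6 + 6 = 12.
This cut is saturated, so no flow can exceed 12.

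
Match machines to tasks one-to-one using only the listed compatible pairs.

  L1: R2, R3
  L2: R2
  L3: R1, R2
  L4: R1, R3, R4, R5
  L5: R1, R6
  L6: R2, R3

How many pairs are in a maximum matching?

Unit-capacity flow: source→left, listed edges, right→sink; max matching = max flow.
Augmenting path L1→R2 (+1); matched 1.
Augmenting path L3→R1 (+1); matched 2.
Augmenting path L4→R3 (+1); matched 3.
Augmenting path L5→R6 (+1); matched 4.
Augmenting path L6→R3→L4→R4 (+1); matched 5.
No augmenting path remains; maximum matching = 5.
König certificate: {L3, L4, L5, R2, R3} is a vertex cover of size 5 (every listed pair touches it), so no matching can be larger.

5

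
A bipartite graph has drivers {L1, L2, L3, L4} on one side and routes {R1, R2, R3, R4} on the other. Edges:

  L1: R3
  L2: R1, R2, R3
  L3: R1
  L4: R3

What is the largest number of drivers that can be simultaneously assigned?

3

Unit-capacity flow: source→left, listed edges, right→sink; max matching = max flow.
Augmenting path L1→R3 (+1); matched 1.
Augmenting path L2→R1 (+1); matched 2.
Augmenting path L3→R1→L2→R2 (+1); matched 3.
No augmenting path remains; maximum matching = 3.
König certificate: {L2, L3, R3} is a vertex cover of size 3 (every listed pair touches it), so no matching can be larger.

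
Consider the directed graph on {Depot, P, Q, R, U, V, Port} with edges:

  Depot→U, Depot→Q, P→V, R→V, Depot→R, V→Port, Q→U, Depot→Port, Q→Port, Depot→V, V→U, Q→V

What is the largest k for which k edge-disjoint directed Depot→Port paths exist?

3

Assign every edge capacity 1; by Menger, the answer equals the max flow.
Path Depot→Port (+1); total 1.
Path Depot→Q→Port (+1); total 2.
Path Depot→V→Port (+1); total 3.
No residual Depot→Port path; max flow = 3.
Certifying cut of size 3: {Depot→Port, Depot→Q, V→Port}.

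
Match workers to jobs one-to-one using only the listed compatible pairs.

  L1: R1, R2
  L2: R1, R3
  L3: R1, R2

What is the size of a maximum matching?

Unit-capacity flow: source→left, listed edges, right→sink; max matching = max flow.
Augmenting path L1→R1 (+1); matched 1.
Augmenting path L2→R3 (+1); matched 2.
Augmenting path L3→R2 (+1); matched 3.
No augmenting path remains; maximum matching = 3.
König certificate: {L1, L2, L3} is a vertex cover of size 3 (every listed pair touches it), so no matching can be larger.

3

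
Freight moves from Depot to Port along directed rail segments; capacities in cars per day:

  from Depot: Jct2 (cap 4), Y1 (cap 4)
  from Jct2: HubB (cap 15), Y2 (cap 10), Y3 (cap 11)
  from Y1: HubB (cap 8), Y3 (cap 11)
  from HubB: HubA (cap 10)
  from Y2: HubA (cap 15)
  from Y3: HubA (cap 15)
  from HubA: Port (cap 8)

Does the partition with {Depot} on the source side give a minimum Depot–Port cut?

Yes — it is a minimum cut (capacity 8).

Given cut capacity: 4 + 4 = 8.
Augment Depot→Jct2→HubB→HubA→Port: bottleneck 4, flow now 4.
Augment Depot→Y1→HubB→HubA→Port: bottleneck 4, flow now 8.
No augmenting path remains; maximum flow = 8.
Cut capacity 8 equals the max flow, so it is a minimum cut.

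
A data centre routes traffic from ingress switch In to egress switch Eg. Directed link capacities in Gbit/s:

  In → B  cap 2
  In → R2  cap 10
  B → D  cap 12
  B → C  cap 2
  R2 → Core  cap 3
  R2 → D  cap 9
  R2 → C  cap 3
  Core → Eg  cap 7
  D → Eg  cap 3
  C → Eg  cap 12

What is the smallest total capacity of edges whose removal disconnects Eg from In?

11

Augment In→B→D→Eg: bottleneck 2, flow now 2.
Augment In→R2→Core→Eg: bottleneck 3, flow now 5.
Augment In→R2→D→Eg: bottleneck 1, flow now 6.
Augment In→R2→C→Eg: bottleneck 3, flow now 9.
Augment In→R2→D→B→C→Eg: bottleneck 2, flow now 11. (uses reverse residual edge)
No augmenting path remains; maximum flow = 11.
By max-flow min-cut, the minimum cut capacity equals the max flow.
In the residual graph, reachable from In: {In, R2, D}.
Min-cut edges: In→B (2), R2→Core (3), R2→C (3), D→Eg (3); capacity 2 + 3 + 3 + 3 = 11.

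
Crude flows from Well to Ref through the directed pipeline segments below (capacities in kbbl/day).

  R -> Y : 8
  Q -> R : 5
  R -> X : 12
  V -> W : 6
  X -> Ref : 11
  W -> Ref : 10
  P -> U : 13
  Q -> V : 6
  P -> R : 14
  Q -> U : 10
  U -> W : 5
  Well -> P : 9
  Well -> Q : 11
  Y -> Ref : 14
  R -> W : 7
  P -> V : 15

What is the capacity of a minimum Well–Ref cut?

Augment Well→P→R→W→Ref: bottleneck 7, flow now 7.
Augment Well→P→R→X→Ref: bottleneck 2, flow now 9.
Augment Well→Q→R→X→Ref: bottleneck 5, flow now 14.
Augment Well→Q→U→W→Ref: bottleneck 3, flow now 17.
Augment Well→Q→U→W→R→X→Ref: bottleneck 2, flow now 19. (uses reverse residual edge)
Augment Well→Q→V→W→R→X→Ref: bottleneck 1, flow now 20. (uses reverse residual edge)
No augmenting path remains; maximum flow = 20.
By max-flow min-cut, the minimum cut capacity equals the max flow.
In the residual graph, reachable from Well: {Well}.
Min-cut edges: Well→P (9), Well→Q (11); capacity 9 + 11 = 20.

20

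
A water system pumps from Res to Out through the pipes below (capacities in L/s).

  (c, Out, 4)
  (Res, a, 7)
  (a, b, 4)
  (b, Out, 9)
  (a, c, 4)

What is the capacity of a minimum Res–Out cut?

Augment Res→a→b→Out: bottleneck 4, flow now 4.
Augment Res→a→c→Out: bottleneck 3, flow now 7.
No augmenting path remains; maximum flow = 7.
By max-flow min-cut, the minimum cut capacity equals the max flow.
In the residual graph, reachable from Res: {Res}.
Min-cut edges: Res→a (7); capacity 7 = 7.

7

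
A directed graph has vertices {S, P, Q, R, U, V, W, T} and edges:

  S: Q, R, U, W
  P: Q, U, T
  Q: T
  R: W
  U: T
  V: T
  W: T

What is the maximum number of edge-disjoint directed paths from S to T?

3

Assign every edge capacity 1; by Menger, the answer equals the max flow.
Path S→Q→T (+1); total 1.
Path S→U→T (+1); total 2.
Path S→W→T (+1); total 3.
No residual S→T path; max flow = 3.
Certifying cut of size 3: {S→Q, S→U, W→T}.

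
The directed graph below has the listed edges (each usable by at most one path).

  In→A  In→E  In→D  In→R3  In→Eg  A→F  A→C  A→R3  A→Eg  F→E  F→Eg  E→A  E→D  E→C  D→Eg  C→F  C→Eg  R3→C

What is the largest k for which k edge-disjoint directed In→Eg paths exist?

Assign every edge capacity 1; by Menger, the answer equals the max flow.
Path In→Eg (+1); total 1.
Path In→A→Eg (+1); total 2.
Path In→D→Eg (+1); total 3.
Path In→E→C→Eg (+1); total 4.
Path In→R3→C→F→Eg (+1); total 5.
No residual In→Eg path; max flow = 5.
Certifying cut of size 5: {In→A, In→D, In→E, In→Eg, In→R3}.

5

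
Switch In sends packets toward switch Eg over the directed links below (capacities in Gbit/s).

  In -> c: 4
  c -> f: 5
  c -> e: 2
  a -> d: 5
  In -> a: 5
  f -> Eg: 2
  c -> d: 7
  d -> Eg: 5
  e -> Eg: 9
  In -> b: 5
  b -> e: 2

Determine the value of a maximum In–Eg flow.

Augment In→a→d→Eg: bottleneck 5, flow now 5.
Augment In→b→e→Eg: bottleneck 2, flow now 7.
Augment In→c→e→Eg: bottleneck 2, flow now 9.
Augment In→c→f→Eg: bottleneck 2, flow now 11.
No augmenting path remains; maximum flow = 11.
In the residual graph, reachable from In: {In, b}.
Min-cut edges: In→a (5), In→c (4), b→e (2); capacity 5 + 4 + 2 = 11.
This cut is saturated, so no flow can exceed 11.

11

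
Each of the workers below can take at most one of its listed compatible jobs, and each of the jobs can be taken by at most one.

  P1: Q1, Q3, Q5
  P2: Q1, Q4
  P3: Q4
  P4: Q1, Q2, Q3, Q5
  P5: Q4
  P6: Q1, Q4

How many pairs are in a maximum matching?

4

Unit-capacity flow: source→left, listed edges, right→sink; max matching = max flow.
Augmenting path P1→Q1 (+1); matched 1.
Augmenting path P2→Q4 (+1); matched 2.
Augmenting path P4→Q2 (+1); matched 3.
Augmenting path P6→Q1→P1→Q3 (+1); matched 4.
No augmenting path remains; maximum matching = 4.
König certificate: {P1, P4, Q1, Q4} is a vertex cover of size 4 (every listed pair touches it), so no matching can be larger.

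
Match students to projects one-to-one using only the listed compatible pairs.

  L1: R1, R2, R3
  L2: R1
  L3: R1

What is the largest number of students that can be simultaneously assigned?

2

Unit-capacity flow: source→left, listed edges, right→sink; max matching = max flow.
Augmenting path L1→R1 (+1); matched 1.
Augmenting path L2→R1→L1→R2 (+1); matched 2.
No augmenting path remains; maximum matching = 2.
König certificate: {L1, R1} is a vertex cover of size 2 (every listed pair touches it), so no matching can be larger.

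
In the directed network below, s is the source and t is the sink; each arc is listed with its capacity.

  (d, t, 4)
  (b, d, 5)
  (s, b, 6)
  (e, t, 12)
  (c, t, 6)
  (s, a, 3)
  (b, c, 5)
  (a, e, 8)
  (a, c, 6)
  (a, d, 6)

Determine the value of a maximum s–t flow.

9

Augment s→a→c→t: bottleneck 3, flow now 3.
Augment s→b→c→t: bottleneck 3, flow now 6.
Augment s→b→d→t: bottleneck 3, flow now 9.
No augmenting path remains; maximum flow = 9.
In the residual graph, reachable from s: {s}.
Min-cut edges: s→a (3), s→b (6); capacity 3 + 6 = 9.
This cut is saturated, so no flow can exceed 9.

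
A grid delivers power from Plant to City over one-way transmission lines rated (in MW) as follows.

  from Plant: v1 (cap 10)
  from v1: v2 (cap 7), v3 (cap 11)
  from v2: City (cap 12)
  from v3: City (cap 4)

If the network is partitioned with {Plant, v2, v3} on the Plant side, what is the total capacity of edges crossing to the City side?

Edges leaving {Plant, v2, v3}: Plant→v1 (10), v2→City (12), v3→City (4).
Cut capacity = 10 + 12 + 4 = 26.

26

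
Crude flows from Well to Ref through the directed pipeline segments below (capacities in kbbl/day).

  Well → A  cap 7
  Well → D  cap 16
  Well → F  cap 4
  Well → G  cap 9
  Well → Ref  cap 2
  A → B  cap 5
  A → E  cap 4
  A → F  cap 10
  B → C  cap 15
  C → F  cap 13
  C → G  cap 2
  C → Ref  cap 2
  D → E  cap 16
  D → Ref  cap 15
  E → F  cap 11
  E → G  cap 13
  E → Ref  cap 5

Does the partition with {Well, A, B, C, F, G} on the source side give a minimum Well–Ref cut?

Yes — it is a minimum cut (capacity 24).

Given cut capacity: 16 + 2 + 4 + 2 = 24.
Augment Well→Ref: bottleneck 2, flow now 2.
Augment Well→D→Ref: bottleneck 15, flow now 17.
Augment Well→A→E→Ref: bottleneck 4, flow now 21.
Augment Well→D→E→Ref: bottleneck 1, flow now 22.
Augment Well→A→B→C→Ref: bottleneck 2, flow now 24.
No augmenting path remains; maximum flow = 24.
Cut capacity 24 equals the max flow, so it is a minimum cut.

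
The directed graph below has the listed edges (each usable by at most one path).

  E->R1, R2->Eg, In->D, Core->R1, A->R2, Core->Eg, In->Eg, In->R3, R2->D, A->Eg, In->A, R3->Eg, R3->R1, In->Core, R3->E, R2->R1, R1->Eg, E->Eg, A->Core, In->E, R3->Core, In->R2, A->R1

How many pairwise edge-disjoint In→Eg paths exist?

6

Assign every edge capacity 1; by Menger, the answer equals the max flow.
Path In→Eg (+1); total 1.
Path In→A→Eg (+1); total 2.
Path In→E→Eg (+1); total 3.
Path In→R3→Eg (+1); total 4.
Path In→Core→Eg (+1); total 5.
Path In→R2→Eg (+1); total 6.
No residual In→Eg path; max flow = 6.
Certifying cut of size 6: {In→A, In→Core, In→E, In→Eg, In→R2, In→R3}.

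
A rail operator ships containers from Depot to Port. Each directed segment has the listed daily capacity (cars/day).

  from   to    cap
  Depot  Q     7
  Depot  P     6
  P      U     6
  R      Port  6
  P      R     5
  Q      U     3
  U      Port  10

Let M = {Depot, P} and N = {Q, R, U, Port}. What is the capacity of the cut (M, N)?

Edges leaving {Depot, P}: Depot→Q (7), P→R (5), P→U (6).
Cut capacity = 7 + 5 + 6 = 18.

18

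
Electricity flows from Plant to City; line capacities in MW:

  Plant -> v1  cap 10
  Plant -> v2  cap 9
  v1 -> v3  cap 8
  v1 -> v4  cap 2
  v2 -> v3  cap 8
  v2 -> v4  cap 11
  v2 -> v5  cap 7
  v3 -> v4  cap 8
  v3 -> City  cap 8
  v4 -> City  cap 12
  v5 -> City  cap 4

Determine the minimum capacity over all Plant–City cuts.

19

Augment Plant→v1→v3→City: bottleneck 8, flow now 8.
Augment Plant→v1→v4→City: bottleneck 2, flow now 10.
Augment Plant→v2→v4→City: bottleneck 9, flow now 19.
No augmenting path remains; maximum flow = 19.
By max-flow min-cut, the minimum cut capacity equals the max flow.
In the residual graph, reachable from Plant: {Plant}.
Min-cut edges: Plant→v1 (10), Plant→v2 (9); capacity 10 + 9 = 19.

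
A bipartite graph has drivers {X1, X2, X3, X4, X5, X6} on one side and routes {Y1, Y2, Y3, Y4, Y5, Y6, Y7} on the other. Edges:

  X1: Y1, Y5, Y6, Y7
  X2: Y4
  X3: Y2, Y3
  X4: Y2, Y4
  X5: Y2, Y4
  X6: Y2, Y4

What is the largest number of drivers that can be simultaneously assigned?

4

Unit-capacity flow: source→left, listed edges, right→sink; max matching = max flow.
Augmenting path X1→Y1 (+1); matched 1.
Augmenting path X2→Y4 (+1); matched 2.
Augmenting path X3→Y2 (+1); matched 3.
Augmenting path X4→Y2→X3→Y3 (+1); matched 4.
No augmenting path remains; maximum matching = 4.
König certificate: {X1, X3, Y2, Y4} is a vertex cover of size 4 (every listed pair touches it), so no matching can be larger.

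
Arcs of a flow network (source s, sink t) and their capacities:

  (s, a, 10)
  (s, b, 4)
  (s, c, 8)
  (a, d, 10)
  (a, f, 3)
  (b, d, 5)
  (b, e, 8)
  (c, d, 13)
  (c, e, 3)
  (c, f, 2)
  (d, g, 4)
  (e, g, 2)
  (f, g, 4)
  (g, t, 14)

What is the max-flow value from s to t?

10

Augment s→a→d→g→t: bottleneck 4, flow now 4.
Augment s→a→f→g→t: bottleneck 3, flow now 7.
Augment s→b→e→g→t: bottleneck 2, flow now 9.
Augment s→c→f→g→t: bottleneck 1, flow now 10.
No augmenting path remains; maximum flow = 10.
In the residual graph, reachable from s: {s, a, b, c, d, e, f}.
Min-cut edges: d→g (4), e→g (2), f→g (4); capacity 4 + 2 + 4 = 10.
This cut is saturated, so no flow can exceed 10.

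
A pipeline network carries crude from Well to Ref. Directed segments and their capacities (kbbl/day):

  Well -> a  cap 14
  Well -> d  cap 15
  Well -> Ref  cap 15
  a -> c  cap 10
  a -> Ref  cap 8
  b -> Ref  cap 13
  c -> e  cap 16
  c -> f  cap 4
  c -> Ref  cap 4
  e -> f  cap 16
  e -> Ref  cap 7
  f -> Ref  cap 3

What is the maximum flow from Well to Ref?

Augment Well→Ref: bottleneck 15, flow now 15.
Augment Well→a→Ref: bottleneck 8, flow now 23.
Augment Well→a→c→Ref: bottleneck 4, flow now 27.
Augment Well→a→c→e→Ref: bottleneck 2, flow now 29.
No augmenting path remains; maximum flow = 29.
In the residual graph, reachable from Well: {Well, d}.
Min-cut edges: Well→a (14), Well→Ref (15); capacity 14 + 15 = 29.
This cut is saturated, so no flow can exceed 29.

29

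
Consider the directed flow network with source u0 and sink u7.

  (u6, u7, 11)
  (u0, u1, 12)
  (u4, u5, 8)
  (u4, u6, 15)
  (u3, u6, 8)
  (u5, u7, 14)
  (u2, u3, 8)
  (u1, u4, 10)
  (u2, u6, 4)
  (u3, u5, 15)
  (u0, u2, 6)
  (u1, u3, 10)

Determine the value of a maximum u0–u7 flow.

Augment u0→u2→u6→u7: bottleneck 4, flow now 4.
Augment u0→u1→u3→u5→u7: bottleneck 10, flow now 14.
Augment u0→u1→u4→u5→u7: bottleneck 2, flow now 16.
Augment u0→u2→u3→u5→u7: bottleneck 2, flow now 18.
No augmenting path remains; maximum flow = 18.
In the residual graph, reachable from u0: {u0}.
Min-cut edges: u0→u1 (12), u0→u2 (6); capacity 12 + 6 = 18.
This cut is saturated, so no flow can exceed 18.

18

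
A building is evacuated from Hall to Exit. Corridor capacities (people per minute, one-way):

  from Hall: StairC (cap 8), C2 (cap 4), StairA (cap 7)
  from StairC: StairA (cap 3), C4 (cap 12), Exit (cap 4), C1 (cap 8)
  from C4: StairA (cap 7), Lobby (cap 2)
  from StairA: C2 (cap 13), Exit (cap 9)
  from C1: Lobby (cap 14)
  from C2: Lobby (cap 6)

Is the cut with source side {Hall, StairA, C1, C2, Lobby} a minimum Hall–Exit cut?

Given cut capacity: 8 + 9 = 17.
Augment Hall→StairC→Exit: bottleneck 4, flow now 4.
Augment Hall→StairA→Exit: bottleneck 7, flow now 11.
Augment Hall→StairC→StairA→Exit: bottleneck 2, flow now 13.
No augmenting path remains; maximum flow = 13.
In the residual graph, reachable from Hall: {Hall, StairC, C4, StairA, C1, C2, Lobby}.
Min-cut edges: StairC→Exit (4), StairA→Exit (9); capacity 4 + 9 = 13.
Cut capacity 17 exceeds the max flow 13, so it is not minimum.

No — its capacity is 17, but the minimum cut has capacity 13.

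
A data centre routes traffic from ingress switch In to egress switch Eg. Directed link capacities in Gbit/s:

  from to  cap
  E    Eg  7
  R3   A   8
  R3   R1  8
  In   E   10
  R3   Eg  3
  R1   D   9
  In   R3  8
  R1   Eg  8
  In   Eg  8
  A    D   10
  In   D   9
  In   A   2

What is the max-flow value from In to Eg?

23

Augment In→Eg: bottleneck 8, flow now 8.
Augment In→E→Eg: bottleneck 7, flow now 15.
Augment In→R3→Eg: bottleneck 3, flow now 18.
Augment In→R3→R1→Eg: bottleneck 5, flow now 23.
No augmenting path remains; maximum flow = 23.
In the residual graph, reachable from In: {In, E, A, D}.
Min-cut edges: In→R3 (8), In→Eg (8), E→Eg (7); capacity 8 + 8 + 7 = 23.
This cut is saturated, so no flow can exceed 23.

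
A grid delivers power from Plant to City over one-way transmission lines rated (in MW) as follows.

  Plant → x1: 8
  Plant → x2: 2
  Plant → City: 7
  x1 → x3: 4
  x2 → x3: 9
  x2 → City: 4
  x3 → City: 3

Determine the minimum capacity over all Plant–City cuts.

Augment Plant→City: bottleneck 7, flow now 7.
Augment Plant→x2→City: bottleneck 2, flow now 9.
Augment Plant→x1→x3→City: bottleneck 3, flow now 12.
No augmenting path remains; maximum flow = 12.
By max-flow min-cut, the minimum cut capacity equals the max flow.
In the residual graph, reachable from Plant: {Plant, x1, x3}.
Min-cut edges: Plant→x2 (2), Plant→City (7), x3→City (3); capacity 2 + 7 + 3 = 12.

12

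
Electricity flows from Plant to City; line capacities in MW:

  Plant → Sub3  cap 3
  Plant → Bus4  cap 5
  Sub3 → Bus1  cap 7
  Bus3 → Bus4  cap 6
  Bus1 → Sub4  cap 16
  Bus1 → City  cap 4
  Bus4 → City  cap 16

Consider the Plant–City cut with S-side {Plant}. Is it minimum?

Yes — it is a minimum cut (capacity 8).

Given cut capacity: 3 + 5 = 8.
Augment Plant→Bus4→City: bottleneck 5, flow now 5.
Augment Plant→Sub3→Bus1→City: bottleneck 3, flow now 8.
No augmenting path remains; maximum flow = 8.
Cut capacity 8 equals the max flow, so it is a minimum cut.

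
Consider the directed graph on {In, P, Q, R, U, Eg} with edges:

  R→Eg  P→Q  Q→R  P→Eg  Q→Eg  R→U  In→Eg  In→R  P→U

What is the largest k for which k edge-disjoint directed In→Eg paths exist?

Assign every edge capacity 1; by Menger, the answer equals the max flow.
Path In→Eg (+1); total 1.
Path In→R→Eg (+1); total 2.
No residual In→Eg path; max flow = 2.
Certifying cut of size 2: {In→Eg, In→R}.

2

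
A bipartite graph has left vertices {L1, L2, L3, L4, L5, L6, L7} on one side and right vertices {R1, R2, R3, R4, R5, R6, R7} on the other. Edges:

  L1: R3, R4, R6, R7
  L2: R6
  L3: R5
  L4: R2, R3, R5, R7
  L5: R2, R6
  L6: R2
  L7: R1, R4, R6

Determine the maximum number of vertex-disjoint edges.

6

Unit-capacity flow: source→left, listed edges, right→sink; max matching = max flow.
Augmenting path L1→R3 (+1); matched 1.
Augmenting path L2→R6 (+1); matched 2.
Augmenting path L3→R5 (+1); matched 3.
Augmenting path L4→R2 (+1); matched 4.
Augmenting path L7→R1 (+1); matched 5.
Augmenting path L5→R2→L4→R7 (+1); matched 6.
No augmenting path remains; maximum matching = 6.
König certificate: {L1, L3, L4, L7, R2, R6} is a vertex cover of size 6 (every listed pair touches it), so no matching can be larger.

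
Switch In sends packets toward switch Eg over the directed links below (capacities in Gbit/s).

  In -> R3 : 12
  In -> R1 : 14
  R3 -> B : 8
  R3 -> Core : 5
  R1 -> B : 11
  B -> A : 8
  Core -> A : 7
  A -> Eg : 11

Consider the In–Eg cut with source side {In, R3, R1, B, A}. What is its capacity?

Edges leaving {In, R3, R1, B, A}: R3→Core (5), A→Eg (11).
Cut capacity = 5 + 11 = 16.

16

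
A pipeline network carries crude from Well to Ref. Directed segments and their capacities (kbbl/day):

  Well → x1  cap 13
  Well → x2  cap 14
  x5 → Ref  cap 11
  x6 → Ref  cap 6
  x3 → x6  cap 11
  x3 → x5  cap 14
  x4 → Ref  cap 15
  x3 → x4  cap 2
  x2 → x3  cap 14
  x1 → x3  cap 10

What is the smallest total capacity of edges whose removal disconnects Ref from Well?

19

Augment Well→x1→x3→x4→Ref: bottleneck 2, flow now 2.
Augment Well→x1→x3→x5→Ref: bottleneck 8, flow now 10.
Augment Well→x2→x3→x5→Ref: bottleneck 3, flow now 13.
Augment Well→x2→x3→x6→Ref: bottleneck 6, flow now 19.
No augmenting path remains; maximum flow = 19.
By max-flow min-cut, the minimum cut capacity equals the max flow.
In the residual graph, reachable from Well: {Well, x1, x2, x3, x5, x6}.
Min-cut edges: x3→x4 (2), x5→Ref (11), x6→Ref (6); capacity 2 + 11 + 6 = 19.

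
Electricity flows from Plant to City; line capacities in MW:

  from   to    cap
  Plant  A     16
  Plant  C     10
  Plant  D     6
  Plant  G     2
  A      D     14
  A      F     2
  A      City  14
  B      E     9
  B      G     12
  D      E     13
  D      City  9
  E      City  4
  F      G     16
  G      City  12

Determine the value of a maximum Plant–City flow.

24

Augment Plant→A→City: bottleneck 14, flow now 14.
Augment Plant→D→City: bottleneck 6, flow now 20.
Augment Plant→G→City: bottleneck 2, flow now 22.
Augment Plant→A→D→City: bottleneck 2, flow now 24.
No augmenting path remains; maximum flow = 24.
In the residual graph, reachable from Plant: {Plant, C}.
Min-cut edges: Plant→A (16), Plant→D (6), Plant→G (2); capacity 16 + 6 + 2 = 24.
This cut is saturated, so no flow can exceed 24.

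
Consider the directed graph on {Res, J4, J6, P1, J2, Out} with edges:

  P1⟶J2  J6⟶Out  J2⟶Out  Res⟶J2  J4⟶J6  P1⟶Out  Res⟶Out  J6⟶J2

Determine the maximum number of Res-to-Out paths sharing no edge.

Assign every edge capacity 1; by Menger, the answer equals the max flow.
Path Res→Out (+1); total 1.
Path Res→J2→Out (+1); total 2.
No residual Res→Out path; max flow = 2.
Certifying cut of size 2: {Res→J2, Res→Out}.

2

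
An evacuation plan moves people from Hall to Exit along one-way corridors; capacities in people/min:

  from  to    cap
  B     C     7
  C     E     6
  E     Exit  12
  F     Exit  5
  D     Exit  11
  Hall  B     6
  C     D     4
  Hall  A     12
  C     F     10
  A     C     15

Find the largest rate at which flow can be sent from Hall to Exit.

Augment Hall→A→C→D→Exit: bottleneck 4, flow now 4.
Augment Hall→A→C→E→Exit: bottleneck 6, flow now 10.
Augment Hall→A→C→F→Exit: bottleneck 2, flow now 12.
Augment Hall→B→C→F→Exit: bottleneck 3, flow now 15.
No augmenting path remains; maximum flow = 15.
In the residual graph, reachable from Hall: {Hall, A, B, C, F}.
Min-cut edges: C→D (4), C→E (6), F→Exit (5); capacity 4 + 6 + 5 = 15.
This cut is saturated, so no flow can exceed 15.

15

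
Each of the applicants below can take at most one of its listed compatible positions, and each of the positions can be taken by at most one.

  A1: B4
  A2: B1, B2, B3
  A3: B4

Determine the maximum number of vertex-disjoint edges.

Unit-capacity flow: source→left, listed edges, right→sink; max matching = max flow.
Augmenting path A1→B4 (+1); matched 1.
Augmenting path A2→B1 (+1); matched 2.
No augmenting path remains; maximum matching = 2.
König certificate: {A2, B4} is a vertex cover of size 2 (every listed pair touches it), so no matching can be larger.

2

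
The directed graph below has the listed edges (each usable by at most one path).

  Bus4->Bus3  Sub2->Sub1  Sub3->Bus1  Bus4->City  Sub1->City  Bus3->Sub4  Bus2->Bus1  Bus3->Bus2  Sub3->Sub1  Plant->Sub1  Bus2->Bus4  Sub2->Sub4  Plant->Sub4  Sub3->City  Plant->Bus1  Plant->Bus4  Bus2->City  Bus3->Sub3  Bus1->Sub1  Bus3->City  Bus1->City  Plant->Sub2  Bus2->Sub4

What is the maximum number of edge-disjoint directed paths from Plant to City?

3

Assign every edge capacity 1; by Menger, the answer equals the max flow.
Path Plant→Bus1→City (+1); total 1.
Path Plant→Sub1→City (+1); total 2.
Path Plant→Bus4→City (+1); total 3.
No residual Plant→City path; max flow = 3.
Certifying cut of size 3: {Plant→Bus1, Plant→Bus4, Sub1→City}.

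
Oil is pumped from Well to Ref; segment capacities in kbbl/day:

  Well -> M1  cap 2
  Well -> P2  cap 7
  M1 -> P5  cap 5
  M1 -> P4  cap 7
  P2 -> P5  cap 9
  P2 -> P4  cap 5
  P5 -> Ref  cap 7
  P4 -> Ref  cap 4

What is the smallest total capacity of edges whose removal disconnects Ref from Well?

9

Augment Well→M1→P5→Ref: bottleneck 2, flow now 2.
Augment Well→P2→P5→Ref: bottleneck 5, flow now 7.
Augment Well→P2→P4→Ref: bottleneck 2, flow now 9.
No augmenting path remains; maximum flow = 9.
By max-flow min-cut, the minimum cut capacity equals the max flow.
In the residual graph, reachable from Well: {Well}.
Min-cut edges: Well→M1 (2), Well→P2 (7); capacity 2 + 7 = 9.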